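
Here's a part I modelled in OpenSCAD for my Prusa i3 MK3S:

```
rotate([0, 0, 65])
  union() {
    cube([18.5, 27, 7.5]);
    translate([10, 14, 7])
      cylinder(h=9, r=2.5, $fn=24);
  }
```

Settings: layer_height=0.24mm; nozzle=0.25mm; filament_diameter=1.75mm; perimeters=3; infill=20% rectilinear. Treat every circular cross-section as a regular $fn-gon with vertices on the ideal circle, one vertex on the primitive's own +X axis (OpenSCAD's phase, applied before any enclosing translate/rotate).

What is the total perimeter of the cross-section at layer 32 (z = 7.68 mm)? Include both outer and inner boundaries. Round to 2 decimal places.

15.66 mm

At z = 7.68 mm: the cube is not intersected at this z (z outside [0, 7.5]); the cylinder at (10, 14): section is a regular 24-gon, circumradius r=2.5 (perimeter = 2·24·2.500·sin(180°/24) = 15.66 mm); Taking the union: only the r=2.5 cylinder at (10, 14) is present, so the union is just that shape — boundary = 15.66 mm; (rotated 65° about Z; rotation is an isometry so areas/perimeters/island counts are preserved). Overall, the cross-section is a single solid region. Total boundary length (outer) = 15.66 mm.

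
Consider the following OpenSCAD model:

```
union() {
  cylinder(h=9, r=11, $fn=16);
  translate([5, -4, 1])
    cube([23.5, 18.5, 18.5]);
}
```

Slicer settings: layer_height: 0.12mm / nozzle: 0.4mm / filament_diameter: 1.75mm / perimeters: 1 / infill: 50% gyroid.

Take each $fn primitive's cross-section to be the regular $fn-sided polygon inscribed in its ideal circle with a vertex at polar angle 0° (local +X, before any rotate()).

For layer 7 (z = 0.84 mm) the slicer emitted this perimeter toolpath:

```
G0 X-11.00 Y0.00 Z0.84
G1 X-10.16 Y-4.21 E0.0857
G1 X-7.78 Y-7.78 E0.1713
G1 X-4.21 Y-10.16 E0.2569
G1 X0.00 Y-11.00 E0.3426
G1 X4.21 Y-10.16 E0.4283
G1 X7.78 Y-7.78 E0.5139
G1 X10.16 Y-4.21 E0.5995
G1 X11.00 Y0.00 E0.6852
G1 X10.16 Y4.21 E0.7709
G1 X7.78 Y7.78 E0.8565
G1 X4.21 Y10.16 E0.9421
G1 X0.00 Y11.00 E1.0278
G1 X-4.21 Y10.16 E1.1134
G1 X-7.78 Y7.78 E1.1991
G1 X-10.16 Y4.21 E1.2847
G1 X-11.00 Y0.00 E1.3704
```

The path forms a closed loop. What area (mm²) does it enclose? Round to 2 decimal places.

Apply the shoelace formula to the sequence of (X, Y) vertices; enclosed area = 370.40 mm².

370.40 mm²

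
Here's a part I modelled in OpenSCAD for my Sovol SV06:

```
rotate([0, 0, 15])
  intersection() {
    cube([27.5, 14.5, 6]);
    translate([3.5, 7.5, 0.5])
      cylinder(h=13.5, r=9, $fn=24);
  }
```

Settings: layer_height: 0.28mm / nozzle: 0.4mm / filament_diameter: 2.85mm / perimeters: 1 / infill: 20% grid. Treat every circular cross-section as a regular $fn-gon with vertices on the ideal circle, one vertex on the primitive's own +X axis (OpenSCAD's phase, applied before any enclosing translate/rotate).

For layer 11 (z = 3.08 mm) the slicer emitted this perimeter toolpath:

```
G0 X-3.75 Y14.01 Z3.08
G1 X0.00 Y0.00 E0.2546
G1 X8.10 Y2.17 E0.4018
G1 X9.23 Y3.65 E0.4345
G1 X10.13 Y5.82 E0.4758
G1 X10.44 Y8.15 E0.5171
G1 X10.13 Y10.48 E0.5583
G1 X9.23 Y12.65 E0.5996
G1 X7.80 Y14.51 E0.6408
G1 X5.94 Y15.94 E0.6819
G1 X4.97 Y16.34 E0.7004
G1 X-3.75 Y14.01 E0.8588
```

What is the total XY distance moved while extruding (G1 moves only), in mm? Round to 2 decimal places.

Sum the Euclidean lengths of each G1 segment: total = 48.92 mm.

48.92 mm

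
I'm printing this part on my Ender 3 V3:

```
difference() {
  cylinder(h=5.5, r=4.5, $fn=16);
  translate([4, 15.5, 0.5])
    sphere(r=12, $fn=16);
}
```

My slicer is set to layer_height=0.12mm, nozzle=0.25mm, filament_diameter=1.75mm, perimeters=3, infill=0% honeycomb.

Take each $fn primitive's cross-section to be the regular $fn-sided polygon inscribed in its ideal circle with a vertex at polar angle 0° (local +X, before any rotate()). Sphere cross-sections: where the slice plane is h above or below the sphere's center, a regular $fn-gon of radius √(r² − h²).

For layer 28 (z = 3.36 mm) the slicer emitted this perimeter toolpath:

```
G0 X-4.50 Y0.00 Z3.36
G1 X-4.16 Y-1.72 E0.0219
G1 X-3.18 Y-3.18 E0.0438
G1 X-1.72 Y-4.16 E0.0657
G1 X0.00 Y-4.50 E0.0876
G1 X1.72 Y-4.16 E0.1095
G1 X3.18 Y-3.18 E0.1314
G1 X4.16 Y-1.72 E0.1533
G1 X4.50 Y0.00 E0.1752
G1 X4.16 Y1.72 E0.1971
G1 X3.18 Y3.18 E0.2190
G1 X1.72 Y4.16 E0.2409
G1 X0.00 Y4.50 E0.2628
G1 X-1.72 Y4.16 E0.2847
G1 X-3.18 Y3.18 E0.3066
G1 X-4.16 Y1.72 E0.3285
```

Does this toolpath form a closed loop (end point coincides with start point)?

no

Start point (G0): (-4.50, 0.00). End point (last G1): the path does not return to the start — open.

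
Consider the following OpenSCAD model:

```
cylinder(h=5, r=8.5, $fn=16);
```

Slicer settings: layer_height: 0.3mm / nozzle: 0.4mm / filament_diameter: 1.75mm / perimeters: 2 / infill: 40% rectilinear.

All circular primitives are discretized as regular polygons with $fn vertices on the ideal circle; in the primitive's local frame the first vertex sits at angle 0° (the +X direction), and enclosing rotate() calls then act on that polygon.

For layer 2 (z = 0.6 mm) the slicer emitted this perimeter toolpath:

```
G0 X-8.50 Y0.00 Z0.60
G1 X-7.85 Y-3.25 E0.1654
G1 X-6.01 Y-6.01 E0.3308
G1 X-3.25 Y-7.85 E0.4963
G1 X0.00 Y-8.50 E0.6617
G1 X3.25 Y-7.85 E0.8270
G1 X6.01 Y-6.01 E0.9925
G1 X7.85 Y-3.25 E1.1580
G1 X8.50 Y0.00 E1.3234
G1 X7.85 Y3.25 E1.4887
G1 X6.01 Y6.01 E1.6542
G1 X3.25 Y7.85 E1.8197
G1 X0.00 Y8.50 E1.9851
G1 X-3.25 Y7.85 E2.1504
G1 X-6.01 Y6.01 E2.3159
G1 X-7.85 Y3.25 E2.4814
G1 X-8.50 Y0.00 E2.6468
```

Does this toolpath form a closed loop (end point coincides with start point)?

Start point (G0): (-8.50, 0.00). End point (last G1): the path returns to the start — closed.

yes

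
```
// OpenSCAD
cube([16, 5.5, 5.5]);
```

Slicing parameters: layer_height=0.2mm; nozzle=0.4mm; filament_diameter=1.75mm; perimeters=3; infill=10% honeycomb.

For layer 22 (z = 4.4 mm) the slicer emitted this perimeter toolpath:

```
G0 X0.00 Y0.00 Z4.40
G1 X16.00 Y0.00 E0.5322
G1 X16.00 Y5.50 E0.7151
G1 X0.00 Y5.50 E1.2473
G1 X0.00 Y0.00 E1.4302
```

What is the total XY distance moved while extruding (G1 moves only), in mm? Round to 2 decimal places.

Sum the Euclidean lengths of each G1 segment: total = 43.00 mm.

43.00 mm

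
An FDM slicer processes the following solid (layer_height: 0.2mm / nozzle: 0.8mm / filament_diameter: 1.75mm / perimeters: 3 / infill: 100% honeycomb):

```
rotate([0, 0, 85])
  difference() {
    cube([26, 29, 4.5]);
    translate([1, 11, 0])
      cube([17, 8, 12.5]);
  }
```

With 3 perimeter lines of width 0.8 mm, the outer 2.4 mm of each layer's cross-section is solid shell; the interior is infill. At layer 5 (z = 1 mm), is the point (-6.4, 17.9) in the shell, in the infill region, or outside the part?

infill

At z = 1 mm: the 26×29 cube contributes its full rectangle; the 17×8 cube at (1, 11) contributes its full rectangle; Taking the first minus the rest: starting from the 26×29 cube, the 17×8 cube at (1, 11) lies wholly inside it (removes its full 136.00 mm² and its 50.00 mm outline becomes a hole wall) — 1 connected region with 1 hole; (rotated 85° about Z; rotation is an isometry so areas/perimeters/island counts are preserved). Overall, the cross-section is one region with 1 hole. Undo the 85° rotation: the query point maps to (17.274, 7.936) in the un-rotated model frame. The nearest boundary edge runs (1.00, 11.00)→(18.00, 11.00); distance from the point to it = 3.06 mm. The point is inside the cross-section and 3.06 mm from the nearest boundary — more than the 2.4 mm shell width (3 × 0.8), so it's in the infill interior.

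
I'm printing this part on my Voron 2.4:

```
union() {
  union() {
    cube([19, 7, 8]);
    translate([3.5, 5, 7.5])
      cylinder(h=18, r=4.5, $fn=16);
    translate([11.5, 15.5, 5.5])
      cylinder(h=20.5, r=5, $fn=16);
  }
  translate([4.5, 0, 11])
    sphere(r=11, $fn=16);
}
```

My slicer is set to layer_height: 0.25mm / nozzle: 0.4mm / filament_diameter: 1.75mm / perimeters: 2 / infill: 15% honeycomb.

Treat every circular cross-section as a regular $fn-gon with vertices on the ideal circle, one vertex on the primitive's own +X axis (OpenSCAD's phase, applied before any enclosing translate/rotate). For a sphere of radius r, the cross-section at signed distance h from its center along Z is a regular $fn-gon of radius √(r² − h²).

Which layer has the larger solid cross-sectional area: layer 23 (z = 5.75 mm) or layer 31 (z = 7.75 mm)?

layer 31 (z = 7.75 mm)

Layer 23 (z = 5.75): the cube is present — its section is the full 19×7 rectangle (area 133.00 mm²); the cylinder at (3.5, 5) does not reach this height (z outside [7.5, 25.5]); the cylinder at (11.5, 15.5): section is a regular 16-gon, circumradius r=5 (area = (16/2)·5.000²·sin(360°/16) = 76.54 mm²); Taking the union: the 2 present regions are separate (no shared area or edge), so areas and boundary lengths simply add and each stays a separate island — area = 209.54 mm²; the r=11 sphere at (4.5, 0) contributes a regular 16-gon of circumradius √(11²−5.25²) = 9.666 (area = (16/2)·9.666²·sin(360°/16) = 286.06 mm²); Combining (union): the regions partially overlap — summed areas 495.59 mm² minus the doubly-counted overlap 91.72 mm² gives 403.87 mm² — area = 403.87 mm². So its area = 403.87 mm². Layer 31 (z = 7.75): the 19×7 cube contributes its full rectangle (area 133.00 mm²); the r=4.5 cylinder at (3.5, 5) gives a regular 16-gon of circumradius 4.5 (constant along its height) (area = (16/2)·4.500²·sin(360°/16) = 61.99 mm²); the r=5 cylinder at (11.5, 15.5) gives a regular 16-gon of circumradius 5 (constant along its height) (area = (16/2)·5.000²·sin(360°/16) = 76.54 mm²); Combining (union): the regions partially overlap — summed areas 271.53 mm² minus the doubly-counted overlap 44.83 mm² gives 226.70 mm² — area = 226.70 mm²; the r=11 sphere at (4.5, 0) contributes a regular 16-gon of circumradius √(11²−3.25²) = 10.509 (area = (16/2)·10.509²·sin(360°/16) = 338.10 mm²); Merging all regions: the regions partially overlap — summed areas 564.80 mm² minus the doubly-counted overlap 115.27 mm² gives 449.53 mm² — area = 449.53 mm². So its area = 449.53 mm². Layer 31 is larger (449.53 vs 403.87 mm²).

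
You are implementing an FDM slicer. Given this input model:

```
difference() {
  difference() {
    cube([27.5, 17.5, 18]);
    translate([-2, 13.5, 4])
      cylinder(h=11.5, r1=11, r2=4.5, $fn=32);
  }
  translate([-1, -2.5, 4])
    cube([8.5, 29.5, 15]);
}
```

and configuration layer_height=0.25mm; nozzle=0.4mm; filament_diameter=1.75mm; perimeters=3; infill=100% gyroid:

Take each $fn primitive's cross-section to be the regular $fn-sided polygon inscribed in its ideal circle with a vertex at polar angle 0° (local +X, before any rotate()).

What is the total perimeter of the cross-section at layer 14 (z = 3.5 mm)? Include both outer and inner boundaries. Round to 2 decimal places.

90.00 mm

At z = 3.5 mm: the cube is present — its section is the full 27.5×17.5 rectangle (perimeter 90.00 mm); the cone at (-2, 13.5) is not intersected at this z (z outside [4, 15.5]); Taking the first minus the rest: none of the subtracted shapes is present at this height, so the 27.5×17.5 cube is unchanged — boundary = 90.00 mm; the cube at (-1, -2.5) does not reach this height (z outside [4, 19]); After the difference (first − rest): none of the subtracted shapes is present at this height, so that combined region is unchanged — boundary = 90.00 mm. Overall, the cross-section is a single solid region. Total boundary length (outer) = 90.00 mm.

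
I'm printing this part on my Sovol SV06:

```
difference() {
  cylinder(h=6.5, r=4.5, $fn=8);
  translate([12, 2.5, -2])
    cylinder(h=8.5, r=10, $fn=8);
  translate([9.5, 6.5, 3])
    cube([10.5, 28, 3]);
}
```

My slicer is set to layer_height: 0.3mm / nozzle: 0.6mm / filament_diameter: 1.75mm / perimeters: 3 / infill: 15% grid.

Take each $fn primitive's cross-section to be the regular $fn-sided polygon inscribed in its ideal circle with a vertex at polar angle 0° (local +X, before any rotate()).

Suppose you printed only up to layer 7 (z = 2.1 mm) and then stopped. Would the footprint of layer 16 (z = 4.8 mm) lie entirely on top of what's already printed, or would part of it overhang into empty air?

entirely on top

Compare the two slices. At z = 2.1: the cylinder: section is a regular 8-gon, circumradius r=4.5 (area = (8/2)·4.500²·sin(360°/8) = 57.28 mm²); the r=10 cylinder at (12, 2.5) gives a regular 8-gon of circumradius 10 (constant along its height) (area = (8/2)·10.000²·sin(360°/8) = 282.84 mm²); the cube at (9.5, 6.5) is not intersected at this z (z outside [3, 6]); Taking the first minus the rest: starting from the r=4.5 cylinder (57.28 mm²), the r=10 cylinder at (12, 2.5) partially overlaps it — only the 5.90 mm² overlap (of its 282.84 mm²) is removed, clipping the outline — area = 51.37 mm². At z = 4.8: the r=4.5 cylinder contributes a regular 8-gon of circumradius 4.5 (area = (8/2)·4.500²·sin(360°/8) = 57.28 mm²); the r=10 cylinder at (12, 2.5) gives a regular 8-gon of circumradius 10 (constant along its height) (area = (8/2)·10.000²·sin(360°/8) = 282.84 mm²); the cube at (9.5, 6.5) is present — its section is the full 10.5×28 rectangle (area 294.00 mm²); After the difference (first − rest): starting from the r=4.5 cylinder (57.28 mm²), the r=10 cylinder at (12, 2.5) partially overlaps it — only the 5.90 mm² overlap (of its 282.84 mm²) is removed, clipping the outline; the 10.5×28 cube at (9.5, 6.5) misses the remaining region (no effect) — area = 51.37 mm². Checking containment: the cross-section at z = 4.8 is a subset of the cross-section at z = 2.1.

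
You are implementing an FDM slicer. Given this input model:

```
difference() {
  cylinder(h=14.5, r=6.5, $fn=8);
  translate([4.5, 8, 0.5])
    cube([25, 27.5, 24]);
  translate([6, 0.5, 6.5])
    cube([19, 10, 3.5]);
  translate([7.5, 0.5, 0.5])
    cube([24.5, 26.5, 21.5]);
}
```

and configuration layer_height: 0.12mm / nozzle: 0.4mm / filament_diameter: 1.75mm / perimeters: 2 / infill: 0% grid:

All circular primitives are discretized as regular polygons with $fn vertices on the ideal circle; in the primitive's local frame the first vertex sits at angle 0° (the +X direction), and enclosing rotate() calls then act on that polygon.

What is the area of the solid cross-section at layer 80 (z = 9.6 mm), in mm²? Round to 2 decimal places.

119.40 mm²

At z = 9.6 mm: the cylinder: section is a regular 8-gon, circumradius r=6.5 (area = (8/2)·6.500²·sin(360°/8) = 119.50 mm²); the cube at (4.5, 8) is present — its section is the full 25×27.5 rectangle (area 687.50 mm²); the cube at (6, 0.5) (footprint 19×10) is included at this height (area 190.00 mm²); the 24.5×26.5 cube at (7.5, 0.5) contributes its full rectangle (area 649.25 mm²); Taking the first minus the rest: starting from the r=6.5 cylinder (119.50 mm²), the 25×27.5 cube at (4.5, 8) misses the remaining region (no effect); the 19×10 cube at (6, 0.5) partially overlaps it — only the 0.10 mm² overlap (of its 190.00 mm²) is removed, clipping the outline; the 24.5×26.5 cube at (7.5, 0.5) misses the remaining region (no effect) — area = 119.40 mm². Overall, the cross-section is a single solid region. Net area = 119.40 mm².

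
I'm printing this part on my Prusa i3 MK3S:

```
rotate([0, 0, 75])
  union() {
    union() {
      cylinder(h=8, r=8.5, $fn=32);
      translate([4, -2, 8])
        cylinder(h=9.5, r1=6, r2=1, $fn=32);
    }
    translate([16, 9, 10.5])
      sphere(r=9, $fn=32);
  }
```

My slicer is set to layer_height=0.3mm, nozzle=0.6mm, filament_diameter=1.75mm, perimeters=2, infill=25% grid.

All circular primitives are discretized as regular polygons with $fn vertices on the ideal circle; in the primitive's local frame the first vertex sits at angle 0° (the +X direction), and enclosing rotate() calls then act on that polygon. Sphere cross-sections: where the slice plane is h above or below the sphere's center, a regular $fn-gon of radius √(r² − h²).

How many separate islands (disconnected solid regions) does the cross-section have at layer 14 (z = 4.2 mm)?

2

At z = 4.2 mm: the r=8.5 cylinder gives a regular 32-gon of circumradius 8.5 (constant along its height); the cone at (4, -2) is absent (z outside [8, 17.5]); Combining (union): only the r=8.5 cylinder is present, so the union is just that shape — 1 connected region; the r=9 sphere at (16, 9) slices to a regular 32-gon of circumradius 6.427 (√(r²−h²) with h=6.3 from center); Merging all regions: the 2 present regions are separate (no shared area or edge), so areas and boundary lengths simply add and each stays a separate island — 2 connected regions; (rotated 75° about Z; rotation is an isometry so areas/perimeters/island counts are preserved). Overall, the cross-section has 2 separate islands. Island count = 2.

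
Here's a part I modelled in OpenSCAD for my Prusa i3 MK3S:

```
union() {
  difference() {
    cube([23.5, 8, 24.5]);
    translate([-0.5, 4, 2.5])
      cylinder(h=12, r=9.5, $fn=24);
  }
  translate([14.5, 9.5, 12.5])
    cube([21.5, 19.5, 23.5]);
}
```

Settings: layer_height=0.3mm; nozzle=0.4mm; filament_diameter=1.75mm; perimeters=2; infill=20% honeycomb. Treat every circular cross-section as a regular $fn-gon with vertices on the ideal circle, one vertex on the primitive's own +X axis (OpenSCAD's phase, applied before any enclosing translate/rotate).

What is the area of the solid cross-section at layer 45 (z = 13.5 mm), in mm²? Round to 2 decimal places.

538.03 mm²

At z = 13.5 mm: the cube (footprint 23.5×8) is included at this height (area 188.00 mm²); the r=9.5 cylinder at (-0.5, 4) gives a regular 24-gon of circumradius 9.5 (constant along its height) (area = (24/2)·9.500²·sin(360°/24) = 280.30 mm²); Taking the first minus the rest: starting from the 23.5×8 cube (188.00 mm²), the r=9.5 cylinder at (-0.5, 4) partially overlaps it — only the 69.22 mm² overlap (of its 280.30 mm²) is removed, clipping the outline — area = 118.78 mm²; the cube at (14.5, 9.5) (footprint 21.5×19.5) is included at this height (area 419.25 mm²); Merging all regions: the 2 present regions are separate (no shared area or edge), so areas and boundary lengths simply add and each stays a separate island — area = 538.03 mm². Overall, the cross-section has 2 separate islands. Net area = 538.03 mm².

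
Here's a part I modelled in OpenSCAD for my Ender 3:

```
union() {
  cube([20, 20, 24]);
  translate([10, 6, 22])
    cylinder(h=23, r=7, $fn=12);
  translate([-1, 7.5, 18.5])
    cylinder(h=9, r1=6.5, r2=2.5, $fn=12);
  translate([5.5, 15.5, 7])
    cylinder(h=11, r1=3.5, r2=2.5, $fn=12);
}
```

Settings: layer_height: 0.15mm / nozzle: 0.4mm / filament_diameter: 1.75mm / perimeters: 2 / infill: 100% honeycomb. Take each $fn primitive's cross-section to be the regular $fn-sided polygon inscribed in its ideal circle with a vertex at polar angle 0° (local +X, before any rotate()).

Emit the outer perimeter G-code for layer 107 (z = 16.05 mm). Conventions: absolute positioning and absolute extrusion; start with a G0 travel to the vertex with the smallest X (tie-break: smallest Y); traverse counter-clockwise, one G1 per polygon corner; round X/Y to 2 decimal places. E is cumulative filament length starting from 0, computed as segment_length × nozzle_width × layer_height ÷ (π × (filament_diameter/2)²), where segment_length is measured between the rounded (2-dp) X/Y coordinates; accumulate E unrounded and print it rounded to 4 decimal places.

G0 X0.00 Y0.00 Z16.05
G1 X20.00 Y0.00 E0.4989
G1 X20.00 Y20.00 E0.9978
G1 X0.00 Y20.00 E1.4967
G1 X0.00 Y0.00 E1.9956

At z = 16.05 mm: the cube (footprint 20×20) is included at this height; the cylinder at (10, 6) does not reach this height (z outside [22, 45]); the cone at (-1, 7.5) does not reach this height (z outside [18.5, 27.5]); the cone at (5.5, 15.5) contributes a regular 12-gon of circumradius 2.677 (interpolated between r1=3.5 and r2=2.5 at t=0.823); Taking the union: the cone at (5.5, 15.5) lies entirely inside the 20×20 cube, so the union is just the 20×20 cube — 1 connected region. The outline is a single polygon with 4 vertices. Extrusion per mm of travel: 0.4 × 0.15 / (π × 0.875²) = 0.024945. Accumulating E over each segment gives final E = 1.9956.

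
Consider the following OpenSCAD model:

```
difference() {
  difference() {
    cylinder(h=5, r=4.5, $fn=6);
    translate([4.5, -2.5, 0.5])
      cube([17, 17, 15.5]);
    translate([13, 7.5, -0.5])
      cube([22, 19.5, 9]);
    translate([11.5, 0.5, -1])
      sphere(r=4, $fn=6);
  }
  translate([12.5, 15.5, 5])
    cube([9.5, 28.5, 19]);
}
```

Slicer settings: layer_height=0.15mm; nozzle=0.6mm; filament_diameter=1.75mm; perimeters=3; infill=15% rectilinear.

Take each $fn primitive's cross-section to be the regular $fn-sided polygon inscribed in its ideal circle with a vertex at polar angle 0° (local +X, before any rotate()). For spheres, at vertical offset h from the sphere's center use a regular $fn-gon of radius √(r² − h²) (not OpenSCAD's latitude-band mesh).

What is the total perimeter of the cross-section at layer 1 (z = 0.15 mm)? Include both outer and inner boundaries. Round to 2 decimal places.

27.00 mm

At z = 0.15 mm: the r=4.5 cylinder contributes a regular 6-gon of circumradius 4.5 (perimeter = 2·6·4.500·sin(180°/6) = 27.00 mm); the cube at (4.5, -2.5) is absent (z outside [0.5, 16]); the cube at (13, 7.5) is present — its section is the full 22×19.5 rectangle (perimeter 83.00 mm); the sphere at (11.5, 0.5): section is a regular 6-gon, circumradius = √(r²−h²) = √(4²−1.15²) = 3.831 (perimeter = 2·6·3.831·sin(180°/6) = 22.99 mm); Taking the first minus the rest: starting from the r=4.5 cylinder, the 22×19.5 cube at (13, 7.5) misses the remaining region (no effect); the r=4 sphere at (11.5, 0.5) misses the remaining region (no effect) — boundary = 27.00 mm; the cube at (12.5, 15.5) is absent (z outside [5, 24]); After the difference (first − rest): none of the subtracted shapes is present at this height, so that combined region is unchanged — boundary = 27.00 mm. Overall, the cross-section is a single solid region. Total boundary length (outer) = 27.00 mm.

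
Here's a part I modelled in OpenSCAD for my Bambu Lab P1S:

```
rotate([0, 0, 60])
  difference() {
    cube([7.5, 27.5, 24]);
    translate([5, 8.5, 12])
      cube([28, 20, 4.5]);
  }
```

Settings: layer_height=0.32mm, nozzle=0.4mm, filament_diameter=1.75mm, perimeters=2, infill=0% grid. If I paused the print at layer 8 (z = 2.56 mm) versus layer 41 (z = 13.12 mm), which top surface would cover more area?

layer 8 (z = 2.56 mm)

Layer 8 (z = 2.56): the 7.5×27.5 cube contributes its full rectangle (area 206.25 mm²); the cube at (5, 8.5) is not intersected at this z (z outside [12, 16.5]); Subtracting the remaining from the first: none of the subtracted shapes is present at this height, so the 7.5×27.5 cube is unchanged — area = 206.25 mm²; (whole slice rotated 60° about Z — lengths, areas and connectivity unchanged). So its area = 206.25 mm². Layer 41 (z = 13.12): the cube is present — its section is the full 7.5×27.5 rectangle (area 206.25 mm²); the 28×20 cube at (5, 8.5) contributes its full rectangle (area 560.00 mm²); Subtracting the remaining from the first: starting from the 7.5×27.5 cube (206.25 mm²), the 28×20 cube at (5, 8.5) partially overlaps it — only the 47.50 mm² overlap (of its 560.00 mm²) is removed, clipping the outline — area = 158.75 mm²; (rotated 60° about Z; rotation is an isometry so areas/perimeters/island counts are preserved). So its area = 158.75 mm². Layer 8 is larger (206.25 vs 158.75 mm²).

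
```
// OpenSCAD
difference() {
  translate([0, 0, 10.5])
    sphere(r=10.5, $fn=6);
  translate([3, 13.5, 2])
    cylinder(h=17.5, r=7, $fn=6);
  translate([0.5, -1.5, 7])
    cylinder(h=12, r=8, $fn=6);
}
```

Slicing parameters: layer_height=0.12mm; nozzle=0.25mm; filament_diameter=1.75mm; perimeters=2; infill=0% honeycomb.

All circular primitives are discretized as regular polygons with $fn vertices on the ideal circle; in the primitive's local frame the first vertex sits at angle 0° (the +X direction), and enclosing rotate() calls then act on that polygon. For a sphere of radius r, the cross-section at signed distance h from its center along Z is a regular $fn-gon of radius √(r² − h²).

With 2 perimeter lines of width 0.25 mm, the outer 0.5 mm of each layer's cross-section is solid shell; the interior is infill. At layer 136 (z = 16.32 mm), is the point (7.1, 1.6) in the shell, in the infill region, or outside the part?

shell

At z = 16.32 mm: the r=10.5 sphere slices to a regular 6-gon of circumradius 8.739 (√(r²−h²) with h=5.82 from center); the cylinder at (3, 13.5): section is a regular 6-gon, circumradius r=7; the cylinder at (0.5, -1.5): section is a regular 6-gon, circumradius r=8; Subtracting the remaining from the first: starting from the r=10.5 sphere, the r=7 cylinder at (3, 13.5) partially overlaps it — only the 0.65 mm² overlap (of its 127.31 mm²) is removed, clipping the outline; the r=8 cylinder at (0.5, -1.5) partially overlaps it — only the 155.00 mm² overlap (of its 166.28 mm²) is removed, clipping the outline — 1 connected region. Overall, the cross-section is a single solid region. The nearest boundary edge runs (8.19, -0.96)→(4.50, 5.43); distance from the point to it = 0.34 mm. The point is inside the cross-section, 0.34 mm from the nearest boundary — within the 0.5 mm shell band (2 × 0.25).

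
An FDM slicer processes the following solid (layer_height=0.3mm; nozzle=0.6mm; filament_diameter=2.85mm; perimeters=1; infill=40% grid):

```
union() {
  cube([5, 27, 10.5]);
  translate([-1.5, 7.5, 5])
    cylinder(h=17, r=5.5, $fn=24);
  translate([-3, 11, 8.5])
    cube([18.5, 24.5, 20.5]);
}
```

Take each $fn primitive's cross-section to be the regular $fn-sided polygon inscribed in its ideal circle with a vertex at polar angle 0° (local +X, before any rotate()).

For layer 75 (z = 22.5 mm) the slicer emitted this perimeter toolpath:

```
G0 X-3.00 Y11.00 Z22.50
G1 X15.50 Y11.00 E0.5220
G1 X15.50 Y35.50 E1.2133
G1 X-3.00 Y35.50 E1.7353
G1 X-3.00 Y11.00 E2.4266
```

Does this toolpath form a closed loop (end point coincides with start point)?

yes

Start point (G0): (-3.00, 11.00). End point (last G1): the path returns to the start — closed.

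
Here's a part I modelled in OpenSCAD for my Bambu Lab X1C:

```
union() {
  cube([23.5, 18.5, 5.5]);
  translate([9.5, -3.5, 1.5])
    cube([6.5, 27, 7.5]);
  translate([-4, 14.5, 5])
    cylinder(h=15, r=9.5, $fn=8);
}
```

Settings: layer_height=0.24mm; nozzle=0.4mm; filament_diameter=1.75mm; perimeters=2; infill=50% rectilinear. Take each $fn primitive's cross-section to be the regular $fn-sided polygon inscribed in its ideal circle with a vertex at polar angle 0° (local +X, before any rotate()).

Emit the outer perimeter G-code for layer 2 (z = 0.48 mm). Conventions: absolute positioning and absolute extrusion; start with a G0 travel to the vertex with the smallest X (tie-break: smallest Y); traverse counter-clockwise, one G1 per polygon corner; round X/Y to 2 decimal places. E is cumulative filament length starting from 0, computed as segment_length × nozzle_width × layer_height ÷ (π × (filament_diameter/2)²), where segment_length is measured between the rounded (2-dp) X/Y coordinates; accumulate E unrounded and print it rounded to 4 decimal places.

At z = 0.48 mm: the 23.5×18.5 cube contributes its full rectangle; the cube at (9.5, -3.5) is not intersected at this z (z outside [1.5, 9]); the cylinder at (-4, 14.5) is not intersected at this z (z outside [5, 20]); Combining (union): only the 23.5×18.5 cube is present, so the union is just that shape — 1 connected region. The outline is a single polygon with 4 vertices. Extrusion per mm of travel: 0.4 × 0.24 / (π × 0.875²) = 0.039912. Accumulating E over each segment gives final E = 3.3526.

G0 X0.00 Y0.00 Z0.48
G1 X23.50 Y0.00 E0.9379
G1 X23.50 Y18.50 E1.6763
G1 X0.00 Y18.50 E2.6142
G1 X0.00 Y0.00 E3.3526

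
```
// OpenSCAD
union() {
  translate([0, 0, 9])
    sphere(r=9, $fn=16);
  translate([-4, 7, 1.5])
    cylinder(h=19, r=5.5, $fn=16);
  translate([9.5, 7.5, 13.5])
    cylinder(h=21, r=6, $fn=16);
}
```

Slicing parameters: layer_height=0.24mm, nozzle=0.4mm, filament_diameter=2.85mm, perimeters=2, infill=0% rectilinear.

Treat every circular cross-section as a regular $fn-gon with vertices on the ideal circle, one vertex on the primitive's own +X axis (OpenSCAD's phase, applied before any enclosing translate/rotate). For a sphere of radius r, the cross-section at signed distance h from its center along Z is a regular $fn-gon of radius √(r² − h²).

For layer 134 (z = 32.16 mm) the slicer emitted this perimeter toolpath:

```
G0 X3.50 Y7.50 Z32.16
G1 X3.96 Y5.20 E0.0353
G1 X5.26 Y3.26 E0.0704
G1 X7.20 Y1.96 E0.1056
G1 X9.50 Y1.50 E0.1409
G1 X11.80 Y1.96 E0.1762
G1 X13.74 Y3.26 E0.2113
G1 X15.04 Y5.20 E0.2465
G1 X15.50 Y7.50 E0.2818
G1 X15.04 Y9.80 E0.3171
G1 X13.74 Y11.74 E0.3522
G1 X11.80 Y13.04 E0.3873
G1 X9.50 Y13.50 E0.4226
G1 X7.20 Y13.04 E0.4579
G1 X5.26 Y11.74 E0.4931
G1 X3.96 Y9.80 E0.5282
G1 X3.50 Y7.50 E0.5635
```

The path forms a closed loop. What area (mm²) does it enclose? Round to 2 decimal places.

Apply the shoelace formula to the sequence of (X, Y) vertices; enclosed area = 110.15 mm².

110.15 mm²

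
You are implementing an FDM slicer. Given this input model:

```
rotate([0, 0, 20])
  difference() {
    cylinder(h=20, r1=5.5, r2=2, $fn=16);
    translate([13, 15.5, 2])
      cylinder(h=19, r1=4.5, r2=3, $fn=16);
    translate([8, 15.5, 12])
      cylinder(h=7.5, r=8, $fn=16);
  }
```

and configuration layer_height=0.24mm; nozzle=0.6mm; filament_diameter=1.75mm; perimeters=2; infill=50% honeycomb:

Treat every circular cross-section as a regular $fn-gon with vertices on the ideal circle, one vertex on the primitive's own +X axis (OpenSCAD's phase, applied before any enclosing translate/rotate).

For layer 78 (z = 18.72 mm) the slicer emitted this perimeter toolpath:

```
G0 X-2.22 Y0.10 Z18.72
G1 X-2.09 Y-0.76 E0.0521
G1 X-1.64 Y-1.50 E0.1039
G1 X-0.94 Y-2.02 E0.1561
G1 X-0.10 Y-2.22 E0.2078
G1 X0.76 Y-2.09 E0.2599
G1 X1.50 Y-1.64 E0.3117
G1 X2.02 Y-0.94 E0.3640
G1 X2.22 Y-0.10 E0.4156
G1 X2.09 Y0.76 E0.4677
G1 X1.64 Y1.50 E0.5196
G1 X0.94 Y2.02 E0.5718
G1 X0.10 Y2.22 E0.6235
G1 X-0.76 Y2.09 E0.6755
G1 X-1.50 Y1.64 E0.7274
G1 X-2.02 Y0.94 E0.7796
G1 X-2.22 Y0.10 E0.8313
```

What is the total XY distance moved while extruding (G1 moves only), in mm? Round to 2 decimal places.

Sum the Euclidean lengths of each G1 segment: total = 13.89 mm.

13.89 mm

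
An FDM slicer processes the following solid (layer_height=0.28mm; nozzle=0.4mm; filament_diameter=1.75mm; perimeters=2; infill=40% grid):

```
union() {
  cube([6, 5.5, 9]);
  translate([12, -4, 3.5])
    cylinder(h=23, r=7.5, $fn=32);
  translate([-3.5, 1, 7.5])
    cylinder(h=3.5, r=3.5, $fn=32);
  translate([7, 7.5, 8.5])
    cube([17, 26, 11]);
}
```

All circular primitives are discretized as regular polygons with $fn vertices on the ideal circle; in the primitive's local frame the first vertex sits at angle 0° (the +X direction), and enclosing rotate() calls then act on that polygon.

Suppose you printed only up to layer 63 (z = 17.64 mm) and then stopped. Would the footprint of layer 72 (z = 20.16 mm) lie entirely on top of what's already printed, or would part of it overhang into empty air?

Compare the two slices. At z = 17.64: the cube does not reach this height (z outside [0, 9]); the cylinder at (12, -4): section is a regular 32-gon, circumradius r=7.5 (area = (32/2)·7.500²·sin(360°/32) = 175.58 mm²); the cylinder at (-3.5, 1) does not reach this height (z outside [7.5, 11]); the cube at (7, 7.5) (footprint 17×26) is included at this height (area 442.00 mm²); Merging all regions: the 2 present regions are separate (no shared area or edge), so areas and boundary lengths simply add and each stays a separate island — area = 617.58 mm². At z = 20.16: the cube is absent (z outside [0, 9]); the r=7.5 cylinder at (12, -4) contributes a regular 32-gon of circumradius 7.5 (area = (32/2)·7.500²·sin(360°/32) = 175.58 mm²); the cylinder at (-3.5, 1) is not intersected at this z (z outside [7.5, 11]); the cube at (7, 7.5) does not reach this height (z outside [8.5, 19.5]); Combining (union): only the r=7.5 cylinder at (12, -4) is present, so the union is just that shape — area = 175.58 mm². Checking containment: the cross-section at z = 20.16 is a subset of the cross-section at z = 17.64.

entirely on top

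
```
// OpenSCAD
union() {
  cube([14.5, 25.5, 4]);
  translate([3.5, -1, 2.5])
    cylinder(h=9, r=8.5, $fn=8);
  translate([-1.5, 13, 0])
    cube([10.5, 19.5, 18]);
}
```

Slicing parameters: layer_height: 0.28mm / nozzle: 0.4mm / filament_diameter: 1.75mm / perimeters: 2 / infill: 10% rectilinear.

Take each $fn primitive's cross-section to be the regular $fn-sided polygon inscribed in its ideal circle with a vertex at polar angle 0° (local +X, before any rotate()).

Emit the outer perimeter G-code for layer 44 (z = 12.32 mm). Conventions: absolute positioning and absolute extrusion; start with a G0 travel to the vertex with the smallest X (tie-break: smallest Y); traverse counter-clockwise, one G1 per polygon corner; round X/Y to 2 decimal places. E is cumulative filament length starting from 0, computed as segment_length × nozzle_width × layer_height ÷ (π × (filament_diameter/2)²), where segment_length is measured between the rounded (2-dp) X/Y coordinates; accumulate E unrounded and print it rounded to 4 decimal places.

At z = 12.32 mm: the cube does not reach this height (z outside [0, 4]); the cylinder at (3.5, -1) is not intersected at this z (z outside [2.5, 11.5]); the cube at (-1.5, 13) (footprint 10.5×19.5) is included at this height; Taking the union: only the 10.5×19.5 cube at (-1.5, 13) is present, so the union is just that shape — 1 connected region. The outline is a single polygon with 4 vertices. Extrusion per mm of travel: 0.4 × 0.28 / (π × 0.875²) = 0.046564. Accumulating E over each segment gives final E = 2.7939.

G0 X-1.50 Y13.00 Z12.32
G1 X9.00 Y13.00 E0.4889
G1 X9.00 Y32.50 E1.3969
G1 X-1.50 Y32.50 E1.8858
G1 X-1.50 Y13.00 E2.7939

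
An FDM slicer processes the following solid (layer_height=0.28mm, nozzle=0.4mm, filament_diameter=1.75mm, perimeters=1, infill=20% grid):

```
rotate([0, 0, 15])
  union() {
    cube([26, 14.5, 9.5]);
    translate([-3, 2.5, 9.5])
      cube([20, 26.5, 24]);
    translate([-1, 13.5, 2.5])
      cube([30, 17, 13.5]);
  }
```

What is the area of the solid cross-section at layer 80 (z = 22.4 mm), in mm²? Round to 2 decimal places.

530.00 mm²

At z = 22.4 mm: the cube is absent (z outside [0, 9.5]); the cube at (-3, 2.5) is present — its section is the full 20×26.5 rectangle (area 530.00 mm²); the cube at (-1, 13.5) is not intersected at this z (z outside [2.5, 16]); Taking the union: only the 20×26.5 cube at (-3, 2.5) is present, so the union is just that shape — area = 530.00 mm²; (rotated 15° about Z; rotation is an isometry so areas/perimeters/island counts are preserved). Overall, the cross-section is a single solid region. Net area = 530.00 mm².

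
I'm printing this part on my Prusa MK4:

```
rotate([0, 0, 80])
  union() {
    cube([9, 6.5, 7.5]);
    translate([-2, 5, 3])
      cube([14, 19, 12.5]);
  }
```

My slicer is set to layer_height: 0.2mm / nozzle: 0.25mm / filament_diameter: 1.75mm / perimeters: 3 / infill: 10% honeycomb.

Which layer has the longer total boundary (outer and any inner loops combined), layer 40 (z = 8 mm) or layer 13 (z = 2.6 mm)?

layer 40 (z = 8 mm)

Layer 40 (z = 8): the cube is not intersected at this z (z outside [0, 7.5]); the cube at (-2, 5) is present — its section is the full 14×19 rectangle (perimeter 66.00 mm); Combining (union): only the 14×19 cube at (-2, 5) is present, so the union is just that shape — boundary = 66.00 mm; (rotated 80° about Z; rotation is an isometry so areas/perimeters/island counts are preserved). So its perimeter = 66.00 mm. Layer 13 (z = 2.6): the 9×6.5 cube contributes its full rectangle (perimeter 31.00 mm); the cube at (-2, 5) is not intersected at this z (z outside [3, 15.5]); Merging all regions: only the 9×6.5 cube is present, so the union is just that shape — boundary = 31.00 mm; (rotated 80° about Z; rotation is an isometry so areas/perimeters/island counts are preserved). So its perimeter = 31.00 mm. Layer 40 is larger (66.00 vs 31.00 mm).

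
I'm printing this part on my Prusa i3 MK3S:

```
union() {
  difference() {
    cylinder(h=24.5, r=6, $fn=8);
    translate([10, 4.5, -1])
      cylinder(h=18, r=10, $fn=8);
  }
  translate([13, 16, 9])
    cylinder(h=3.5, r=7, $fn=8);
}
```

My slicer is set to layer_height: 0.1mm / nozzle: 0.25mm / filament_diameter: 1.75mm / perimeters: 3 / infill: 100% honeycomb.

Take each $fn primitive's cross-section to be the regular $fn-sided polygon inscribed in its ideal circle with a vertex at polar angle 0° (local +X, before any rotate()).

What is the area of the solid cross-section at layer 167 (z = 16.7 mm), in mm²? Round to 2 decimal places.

At z = 16.7 mm: the cylinder: section is a regular 8-gon, circumradius r=6 (area = (8/2)·6.000²·sin(360°/8) = 101.82 mm²); the r=10 cylinder at (10, 4.5) contributes a regular 8-gon of circumradius 10 (area = (8/2)·10.000²·sin(360°/8) = 282.84 mm²); After the difference (first − rest): starting from the r=6 cylinder (101.82 mm²), the r=10 cylinder at (10, 4.5) partially overlaps it — only the 29.47 mm² overlap (of its 282.84 mm²) is removed, clipping the outline — area = 72.35 mm²; the cylinder at (13, 16) is absent (z outside [9, 12.5]); Merging all regions: only the result so far is present, so the union is just that shape — area = 72.35 mm². Overall, the cross-section is a single solid region. Net area = 72.35 mm².

72.35 mm²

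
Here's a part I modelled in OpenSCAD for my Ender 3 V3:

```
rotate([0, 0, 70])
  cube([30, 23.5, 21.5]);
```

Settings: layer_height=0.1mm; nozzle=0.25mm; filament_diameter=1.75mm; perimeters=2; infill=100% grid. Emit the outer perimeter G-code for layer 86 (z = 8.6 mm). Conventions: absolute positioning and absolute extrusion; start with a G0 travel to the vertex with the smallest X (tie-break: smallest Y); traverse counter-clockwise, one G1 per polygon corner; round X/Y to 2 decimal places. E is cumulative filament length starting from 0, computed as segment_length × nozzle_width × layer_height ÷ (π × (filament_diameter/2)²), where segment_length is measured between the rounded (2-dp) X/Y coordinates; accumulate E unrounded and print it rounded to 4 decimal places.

At z = 8.6 mm: the 30×23.5 cube contributes its full rectangle; (rotated 70° about Z; rotation is an isometry so areas/perimeters/island counts are preserved). The outline is a single polygon with 4 vertices. Extrusion per mm of travel: 0.25 × 0.1 / (π × 0.875²) = 0.010394. Accumulating E over each segment gives final E = 1.1121.

G0 X-22.08 Y8.04 Z8.60
G1 X0.00 Y0.00 E0.2442
G1 X10.26 Y28.19 E0.5560
G1 X-11.82 Y36.23 E0.8003
G1 X-22.08 Y8.04 E1.1121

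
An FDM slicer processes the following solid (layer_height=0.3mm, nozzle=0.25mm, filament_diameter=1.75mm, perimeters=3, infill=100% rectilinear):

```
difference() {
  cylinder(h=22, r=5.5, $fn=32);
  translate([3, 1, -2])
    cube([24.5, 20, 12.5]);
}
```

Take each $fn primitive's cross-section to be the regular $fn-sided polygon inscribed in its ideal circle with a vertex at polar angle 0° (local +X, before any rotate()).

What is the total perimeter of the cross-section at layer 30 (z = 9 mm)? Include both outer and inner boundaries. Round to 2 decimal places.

At z = 9 mm: the r=5.5 cylinder gives a regular 32-gon of circumradius 5.5 (constant along its height) (perimeter = 2·32·5.500·sin(180°/32) = 34.50 mm); the cube at (3, 1) (footprint 24.5×20) is included at this height (perimeter 89.00 mm); Taking the first minus the rest: starting from the r=5.5 cylinder, the 24.5×20 cube at (3, 1) partially overlaps it — only the 5.57 mm² overlap (of its 490.00 mm²) is removed, clipping the outline — boundary = 36.06 mm. Overall, the cross-section is a single solid region. Total boundary length (outer) = 36.06 mm.

36.06 mm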